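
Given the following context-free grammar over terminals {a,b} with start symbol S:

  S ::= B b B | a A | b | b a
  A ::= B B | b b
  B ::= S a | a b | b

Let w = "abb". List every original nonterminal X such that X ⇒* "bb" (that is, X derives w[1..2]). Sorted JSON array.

CNF form of G:
  S -> B X2 | T0 T1 | T1 A | b
  A -> B B | T0 T0
  B -> S T1 | T1 T0 | b
  T0 -> b
  T1 -> a
  X2 -> T0 B

Fill CYK table bottom-up, restricted to cells inside w[1..2]:
  [1..1]={B,S,T0}  "b"  orig:{B,S}
  [2..2]={B,S,T0}  "b"  orig:{B,S}
  [1..2]={A,X2}  "bb"  orig:{A}

Original NTs in T[1,2] deriving "bb": ["A"]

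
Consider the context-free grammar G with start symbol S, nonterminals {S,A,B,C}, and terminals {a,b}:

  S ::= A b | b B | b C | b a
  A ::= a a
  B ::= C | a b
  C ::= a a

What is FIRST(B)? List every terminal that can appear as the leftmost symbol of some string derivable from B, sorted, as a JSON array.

FIRST iteration:
pass 1:
  A via A→a a: +{a}
  B via B→a b: +{a}
  C via C→a a: +{a}
  S via S→A b: +{a}
  S via S→b B: +{b}
  FIRST[S]={a,b}  FIRST[A]={a}  FIRST[B]={a}  FIRST[C]={a}
pass 2: (stable)
  FIRST[S]={a,b}  FIRST[A]={a}  FIRST[B]={a}  FIRST[C]={a}

FIRST(B) = ["a"]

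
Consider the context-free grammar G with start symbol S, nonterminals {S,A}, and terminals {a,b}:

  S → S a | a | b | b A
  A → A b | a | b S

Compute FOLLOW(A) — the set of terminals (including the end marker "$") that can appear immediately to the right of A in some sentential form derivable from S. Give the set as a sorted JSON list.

Compute FIRST by fixpoint:
iter 1:
  A via A→a: +{a}
  A via A→b S: +{b}
  S via S→a: +{a}
  S via S→b: +{b}
  S: {a,b}  A: {a,b}
iter 2: (stable)
  S: {a,b}  A: {a,b}

Compute FOLLOW by fixpoint:
initialize: $ ∈ FOLLOW(S)
[1]
  A→A b: FOLLOW(A) ⊇ FIRST(b) = {b}; new: +{b}
  A→b S: FOLLOW(S) ⊇ FOLLOW(A) ⊇ {b}; new: +{b}
  S→S a: FOLLOW(S) ⊇ FIRST(a) = {a}; new: +{a}
  S→b A: FOLLOW(A) ⊇ FOLLOW(S) ⊇ {$,a,b}; new: +{$,a}
  FOLLOW[S]={$,a,b}  FOLLOW[A]={$,a,b}
[2] — fixpoint
  FOLLOW[S]={$,a,b}  FOLLOW[A]={$,a,b}

FOLLOW(A) = ["$", "a", "b"]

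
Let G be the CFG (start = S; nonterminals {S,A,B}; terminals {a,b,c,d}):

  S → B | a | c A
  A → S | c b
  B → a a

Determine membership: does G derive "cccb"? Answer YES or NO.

CNF form of G:
  S -> T0 T0 | T1 A | a
  A -> T0 T0 | T1 A | T1 T2 | a
  B -> T0 T0
  T0 -> a
  T1 -> c
  T2 -> b

Fill CYK table bottom-up:
  T[0,0] 'c' = {T1}  orig:{}
  T[1,1] 'c' = {T1}  orig:{}
  T[2,2] 'c' = {T1}  orig:{}
  T[3,3] 'b' = {T2}  orig:{}
  T[0,1] 'cc' = ∅
  T[1,2] 'cc' = ∅
  T[2,3] 'cb' = {A}
  T[0,2] 'ccc' = ∅
  T[1,3] 'ccb' = {A,S}
  T[0,3] 'cccb' = {A,S}

S ∈ T[0,3] ⇒ YES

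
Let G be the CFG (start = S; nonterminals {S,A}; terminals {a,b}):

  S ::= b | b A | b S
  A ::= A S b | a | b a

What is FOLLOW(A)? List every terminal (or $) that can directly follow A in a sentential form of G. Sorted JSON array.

FIRST sets, iterate to fixpoint:
iter 1:
  A via A→a: +{a}
  A via A→b a: +{b}
  S via S→b: +{b}
  FIRST[S]={b}  FIRST[A]={a,b}
iter 2: — fixpoint
  FIRST[S]={b}  FIRST[A]={a,b}

FOLLOW iteration:
initialize: $ ∈ FOLLOW(S)
iter 1:
  A→A S b: FOLLOW(A) ⊇ FIRST(S) = {b}; new: +{b}
  A→A S b: FOLLOW(S) ⊇ FIRST(b) = {b}; new: +{b}
  S→b A: FOLLOW(A) ⊇ FOLLOW(S) ⊇ {$,b}; new: +{$}
  FOLLOW[S]={$,b}  FOLLOW[A]={$,b}
iter 2: done
  FOLLOW[S]={$,b}  FOLLOW[A]={$,b}

FOLLOW(A) = ["$", "b"]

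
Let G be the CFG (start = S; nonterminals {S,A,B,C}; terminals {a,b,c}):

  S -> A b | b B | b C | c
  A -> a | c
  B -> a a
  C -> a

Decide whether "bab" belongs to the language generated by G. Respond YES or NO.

CNF form of G:
  S -> A T1 | T1 B | T1 C | c
  A -> a | c
  B -> T0 T0
  C -> a
  T0 -> a
  T1 -> b

CYK table (by increasing span):
  T[0,0] 'b' = {T1}  orig:{}
  T[1,1] 'a' = {A,C,T0}  orig:{A,C}
  T[2,2] 'b' = {T1}  orig:{}
  T[0,1] 'ba' = {S}
  T[1,2] 'ab' = {S}
  T[0,2] 'bab' = ∅

S ∉ T[0,2] ⇒ NO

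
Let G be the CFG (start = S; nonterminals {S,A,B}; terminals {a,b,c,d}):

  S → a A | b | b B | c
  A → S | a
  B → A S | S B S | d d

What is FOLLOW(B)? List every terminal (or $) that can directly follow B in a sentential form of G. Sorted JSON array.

Compute FIRST by fixpoint:
[1]
  A via A→a: +{a}
  B via B→A S: +{a}
  B via B→d d: +{d}
  S via S→a A: +{a}
  S via S→b: +{b}
  S via S→c: +{c}
  S: {a,b,c}  A: {a}  B: {a,d}
[2]
  A via A→S: +{b,c}
  B via B→A S: +{b,c}
  S: {a,b,c}  A: {a,b,c}  B: {a,b,c,d}
[3] — fixpoint
  S: {a,b,c}  A: {a,b,c}  B: {a,b,c,d}

FOLLOW iteration:
FOLLOW(S) := {$}
round 1:
  B→A S: FOLLOW(A) ⊇ FIRST(S) = {a,b,c}; new: +{a,b,c}
  B→S B S: FOLLOW(S) ⊇ FIRST(B) = {a,b,c,d}; new: +{a,b,c,d}
  B→S B S: FOLLOW(B) ⊇ FIRST(S) = {a,b,c}; new: +{a,b,c}
  S→a A: FOLLOW(A) ⊇ FOLLOW(S) ⊇ {$,a,b,c,d}; new: +{$,d}
  S→b B: FOLLOW(B) ⊇ FOLLOW(S) ⊇ {$,a,b,c,d}; new: +{$,d}
  FOLLOW(S)={$,a,b,c,d}  FOLLOW(A)={$,a,b,c,d}  FOLLOW(B)={$,a,b,c,d}
round 2: (stable)
  FOLLOW(S)={$,a,b,c,d}  FOLLOW(A)={$,a,b,c,d}  FOLLOW(B)={$,a,b,c,d}

FOLLOW(B) = ["$", "a", "b", "c", "d"]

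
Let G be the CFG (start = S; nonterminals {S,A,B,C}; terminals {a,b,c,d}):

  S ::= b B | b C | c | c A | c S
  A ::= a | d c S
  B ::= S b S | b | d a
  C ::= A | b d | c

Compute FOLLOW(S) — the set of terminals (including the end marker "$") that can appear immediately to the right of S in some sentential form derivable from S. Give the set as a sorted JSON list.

FIRST iteration:
iter 1:
  A via A→a: +{a}
  A via A→d c S: +{d}
  B via B→b: +{b}
  B via B→d a: +{d}
  C via C→A: +{a,d}
  C via C→b d: +{b}
  C via C→c: +{c}
  S via S→b B: +{b}
  S via S→c: +{c}
  FIRST(S)={b,c}  FIRST(A)={a,d}  FIRST(B)={b,d}  FIRST(C)={a,b,c,d}
iter 2:
  B via B→S b S: +{c}
  FIRST(S)={b,c}  FIRST(A)={a,d}  FIRST(B)={b,c,d}  FIRST(C)={a,b,c,d}
iter 3: (stable)
  FIRST(S)={b,c}  FIRST(A)={a,d}  FIRST(B)={b,c,d}  FIRST(C)={a,b,c,d}

FOLLOW sets:
initialize: $ ∈ FOLLOW(S)
iter 1:
  B→S b S: FOLLOW(S) ⊇ FIRST(b) = {b}; new: +{b}
  S→b B: FOLLOW(B) ⊇ FOLLOW(S) ⊇ {$,b}; new: +{$,b}
  S→b C: FOLLOW(C) ⊇ FOLLOW(S) ⊇ {$,b}; new: +{$,b}
  S→c A: FOLLOW(A) ⊇ FOLLOW(S) ⊇ {$,b}; new: +{$,b}
  S: {$,b}  A: {$,b}  B: {$,b}  C: {$,b}
iter 2: (no change)
  S: {$,b}  A: {$,b}  B: {$,b}  C: {$,b}

FOLLOW(S) = ["$", "b"]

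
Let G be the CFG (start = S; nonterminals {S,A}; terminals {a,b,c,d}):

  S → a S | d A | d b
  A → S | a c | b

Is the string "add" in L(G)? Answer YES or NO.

CNF form of G:
  S -> T0 S | T2 A | T2 T3
  A -> T0 S | T0 T1 | T2 A | T2 T3 | b
  T0 -> a
  T1 -> c
  T2 -> d
  T3 -> b

Fill CYK table bottom-up:
  cell(0,0) a: {T0}  orig:{}
  cell(1,1) d: {T2}  orig:{}
  cell(2,2) d: {T2}  orig:{}
  cell(0,1) ad: ∅
  cell(1,2) dd: ∅
  cell(0,2) add: ∅

S ∉ T[0,2] ⇒ NO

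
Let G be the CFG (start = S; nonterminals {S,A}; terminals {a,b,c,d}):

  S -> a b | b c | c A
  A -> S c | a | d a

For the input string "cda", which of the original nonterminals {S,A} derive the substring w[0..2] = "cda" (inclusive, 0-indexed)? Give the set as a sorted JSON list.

CNF form of G:
  S -> T0 A | T2 T3 | T3 T0
  A -> S T0 | T1 T2 | a
  T0 -> c
  T1 -> d
  T2 -> a
  T3 -> b

CYK table (by increasing span) (cells [i..j] with 0 ≤ i ≤ j ≤ 2 only):
  cell(0,0) c: {T0}  orig:{}
  cell(1,1) d: {T1}  orig:{}
  cell(2,2) a: {A,T2}  orig:{A}
  cell(0,1) cd: ∅
  cell(1,2) da: {A}
  cell(0,2) cda: {S}

Original NTs in T[0,2] deriving "cda": ["S"]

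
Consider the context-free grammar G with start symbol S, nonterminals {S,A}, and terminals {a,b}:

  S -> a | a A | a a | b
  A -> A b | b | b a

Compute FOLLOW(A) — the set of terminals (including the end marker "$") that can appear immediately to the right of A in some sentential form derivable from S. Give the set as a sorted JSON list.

FIRST iteration:
round 1:
  A via A→b: +{b}
  S via S→a: +{a}
  S via S→b: +{b}
  FIRST[S]={a,b}  FIRST[A]={b}
round 2: done
  FIRST[S]={a,b}  FIRST[A]={b}

Compute FOLLOW by fixpoint:
initialize: $ ∈ FOLLOW(S)
[1]
  A→A b: FOLLOW(A) ⊇ FIRST(b) = {b}; new: +{b}
  S→a A: FOLLOW(A) ⊇ FOLLOW(S) ⊇ {$}; new: +{$}
  FOLLOW[S]={$}  FOLLOW[A]={$,b}
[2] — fixpoint
  FOLLOW[S]={$}  FOLLOW[A]={$,b}

FOLLOW(A) = ["$", "b"]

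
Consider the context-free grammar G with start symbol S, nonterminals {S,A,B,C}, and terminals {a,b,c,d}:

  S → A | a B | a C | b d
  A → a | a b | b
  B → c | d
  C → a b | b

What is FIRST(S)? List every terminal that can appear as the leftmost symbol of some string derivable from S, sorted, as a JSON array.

Compute FIRST by fixpoint:
pass 1:
  A via A→a: +{a}
  A via A→b: +{b}
  B via B→c: +{c}
  B via B→d: +{d}
  C via C→a b: +{a}
  C via C→b: +{b}
  S via S→A: +{a,b}
  FIRST[S]={a,b}  FIRST[A]={a,b}  FIRST[B]={c,d}  FIRST[C]={a,b}
pass 2: (stable)
  FIRST[S]={a,b}  FIRST[A]={a,b}  FIRST[B]={c,d}  FIRST[C]={a,b}

FIRST(S) = ["a", "b"]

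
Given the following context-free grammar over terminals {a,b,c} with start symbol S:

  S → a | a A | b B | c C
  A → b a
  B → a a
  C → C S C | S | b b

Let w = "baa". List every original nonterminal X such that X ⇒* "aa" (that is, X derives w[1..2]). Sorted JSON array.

Convert to CNF:
  S -> T0 B | T1 A | T2 C | a
  A -> T0 T1
  B -> T1 T1
  C -> C X3 | T0 B | T0 T0 | T1 A | T2 C | a
  T0 -> b
  T1 -> a
  T2 -> c
  X3 -> S C

CYK fill (cells [i..j] with 1 ≤ i ≤ j ≤ 2 only):
  T[1,1] 'a' = {C,S,T1}  orig:{C,S}
  T[2,2] 'a' = {C,S,T1}  orig:{C,S}
  T[1,2] 'aa' = {B,X3}  orig:{B}

Original NTs in T[1,2] deriving "aa": ["B"]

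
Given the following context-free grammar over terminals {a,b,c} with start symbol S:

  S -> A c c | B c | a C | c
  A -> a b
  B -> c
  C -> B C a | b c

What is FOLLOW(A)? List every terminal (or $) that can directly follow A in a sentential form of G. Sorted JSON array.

Compute FIRST by fixpoint:
round 1:
  A via A→a b: +{a}
  B via B→c: +{c}
  C via C→B C a: +{c}
  C via C→b c: +{b}
  S via S→A c c: +{a}
  S via S→B c: +{c}
  FIRST[S]={a,c}  FIRST[A]={a}  FIRST[B]={c}  FIRST[C]={b,c}
round 2: done
  FIRST[S]={a,c}  FIRST[A]={a}  FIRST[B]={c}  FIRST[C]={b,c}

FOLLOW sets:
FOLLOW(S) := {$}
round 1:
  C→B C a: FOLLOW(B) ⊇ FIRST(C) = {b,c}; new: +{b,c}
  C→B C a: FOLLOW(C) ⊇ FIRST(a) = {a}; new: +{a}
  S→A c c: FOLLOW(A) ⊇ FIRST(c) = {c}; new: +{c}
  S→a C: FOLLOW(C) ⊇ FOLLOW(S) ⊇ {$}; new: +{$}
  S: {$}  A: {c}  B: {b,c}  C: {$,a}
round 2: — fixpoint
  S: {$}  A: {c}  B: {b,c}  C: {$,a}

FOLLOW(A) = ["c"]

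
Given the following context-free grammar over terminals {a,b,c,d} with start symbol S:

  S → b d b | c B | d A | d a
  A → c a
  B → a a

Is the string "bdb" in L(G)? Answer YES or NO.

CNF form of G:
  S -> T0 B | T2 X4 | T3 A | T3 T1
  A -> T0 T1
  B -> T1 T1
  T0 -> c
  T1 -> a
  T2 -> b
  T3 -> d
  X4 -> T3 T2

Fill CYK table bottom-up:
  T[0,0] 'b' = {T2}  orig:{}
  T[1,1] 'd' = {T3}  orig:{}
  T[2,2] 'b' = {T2}  orig:{}
  T[0,1] 'bd' = ∅
  T[1,2] 'db' = {X4}  orig:{}
  T[0,2] 'bdb' = {S}

S ∈ T[0,2] ⇒ YES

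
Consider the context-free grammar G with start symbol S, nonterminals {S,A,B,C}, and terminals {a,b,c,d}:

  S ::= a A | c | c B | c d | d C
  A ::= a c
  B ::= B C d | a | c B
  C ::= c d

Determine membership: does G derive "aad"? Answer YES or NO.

Convert to CNF:
  S -> T0 A | T1 B | T1 T2 | T2 C | c
  A -> T0 T1
  B -> B X3 | T1 B | a
  C -> T1 T2
  T0 -> a
  T1 -> c
  T2 -> d
  X3 -> C T2

CYK fill:
  [0..0]={B,T0}  "a"  orig:{B}
  [1..1]={B,T0}  "a"  orig:{B}
  [2..2]={T2}  "d"  orig:{}
  [0..1]=∅  "aa"
  [1..2]=∅  "ad"
  [0..2]=∅  "aad"

S ∉ T[0,2] ⇒ NO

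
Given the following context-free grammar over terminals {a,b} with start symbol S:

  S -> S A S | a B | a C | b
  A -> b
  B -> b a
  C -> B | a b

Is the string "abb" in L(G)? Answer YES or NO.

Convert to CNF:
  S -> S X2 | T1 B | T1 C | b
  A -> b
  B -> T0 T1
  C -> T0 T1 | T1 T0
  T0 -> b
  T1 -> a
  X2 -> A S

Fill CYK table bottom-up:
  cell(0,0) a: {T1}  orig:{}
  cell(1,1) b: {A,S,T0}  orig:{A,S}
  cell(2,2) b: {A,S,T0}  orig:{A,S}
  cell(0,1) ab: {C}
  cell(1,2) bb: {X2}  orig:{}
  cell(0,2) abb: ∅

S ∉ T[0,2] ⇒ NO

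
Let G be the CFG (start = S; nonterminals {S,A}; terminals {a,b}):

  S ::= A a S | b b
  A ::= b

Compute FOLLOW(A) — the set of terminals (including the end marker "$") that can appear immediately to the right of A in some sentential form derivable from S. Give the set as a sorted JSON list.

FIRST sets, iterate to fixpoint:
iter 1:
  A via A→b: +{b}
  S via S→A a S: +{b}
  S: {b}  A: {b}
iter 2: (stable)
  S: {b}  A: {b}

FOLLOW iteration:
initialize: $ ∈ FOLLOW(S)
iter 1:
  S→A a S: FOLLOW(A) ⊇ FIRST(a) = {a}; new: +{a}
  FOLLOW(S)={$}  FOLLOW(A)={a}
iter 2: — fixpoint
  FOLLOW(S)={$}  FOLLOW(A)={a}

FOLLOW(A) = ["a"]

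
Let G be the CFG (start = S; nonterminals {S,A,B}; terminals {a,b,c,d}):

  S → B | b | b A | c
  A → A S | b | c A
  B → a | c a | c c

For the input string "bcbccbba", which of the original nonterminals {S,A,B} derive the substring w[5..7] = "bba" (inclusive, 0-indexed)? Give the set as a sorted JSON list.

CNF form of G:
  S -> T0 T0 | T0 T1 | T2 A | a | b | c
  A -> A S | T0 A | b
  B -> T0 T0 | T0 T1 | a
  T0 -> c
  T1 -> a
  T2 -> b

CYK fill, restricted to cells inside w[5..7]:
  T[5,5] 'b' = {A,S,T2}  orig:{A,S}
  T[6,6] 'b' = {A,S,T2}  orig:{A,S}
  T[7,7] 'a' = {B,S,T1}  orig:{B,S}
  T[5,6] 'bb' = {A,S}
  T[6,7] 'ba' = {A}
  T[5,7] 'bba' = {A,S}

Original NTs in T[5,7] deriving "bba": ["A", "S"]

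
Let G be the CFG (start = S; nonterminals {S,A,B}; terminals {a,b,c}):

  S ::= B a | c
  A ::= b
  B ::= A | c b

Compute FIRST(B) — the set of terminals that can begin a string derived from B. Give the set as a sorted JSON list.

FIRST sets, iterate to fixpoint:
iter 1:
  A via A→b: +{b}
  B via B→A: +{b}
  B via B→c b: +{c}
  S via S→B a: +{b,c}
  FIRST[S]={b,c}  FIRST[A]={b}  FIRST[B]={b,c}
iter 2: (stable)
  FIRST[S]={b,c}  FIRST[A]={b}  FIRST[B]={b,c}

FIRST(B) = ["b", "c"]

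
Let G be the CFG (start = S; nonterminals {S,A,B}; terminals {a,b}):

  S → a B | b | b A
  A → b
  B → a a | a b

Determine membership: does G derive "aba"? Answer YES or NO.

CNF form of G:
  S -> T0 B | T1 A | b
  A -> b
  B -> T0 T0 | T0 T1
  T0 -> a
  T1 -> b

CYK fill:
  [0..0]={T0}  "a"  orig:{}
  [1..1]={A,S,T1}  "b"  orig:{A,S}
  [2..2]={T0}  "a"  orig:{}
  [0..1]={B}  "ab"
  [1..2]=∅  "ba"
  [0..2]=∅  "aba"

S ∉ T[0,2] ⇒ NO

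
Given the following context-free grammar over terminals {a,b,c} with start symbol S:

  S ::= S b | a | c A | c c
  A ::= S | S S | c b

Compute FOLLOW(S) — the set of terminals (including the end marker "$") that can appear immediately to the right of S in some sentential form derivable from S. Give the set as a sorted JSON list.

Compute FIRST by fixpoint:
pass 1:
  A via A→c b: +{c}
  S via S→a: +{a}
  S via S→c A: +{c}
  S: {a,c}  A: {c}
pass 2:
  A via A→S: +{a}
  S: {a,c}  A: {a,c}
pass 3: — fixpoint
  S: {a,c}  A: {a,c}

Compute FOLLOW by fixpoint:
initialize: $ ∈ FOLLOW(S)
round 1:
  A→S S: FOLLOW(S) ⊇ FIRST(S) = {a,c}; new: +{a,c}
  S→S b: FOLLOW(S) ⊇ FIRST(b) = {b}; new: +{b}
  S→c A: FOLLOW(A) ⊇ FOLLOW(S) ⊇ {$,a,b,c}; new: +{$,a,b,c}
  FOLLOW(S)={$,a,b,c}  FOLLOW(A)={$,a,b,c}
round 2: — fixpoint
  FOLLOW(S)={$,a,b,c}  FOLLOW(A)={$,a,b,c}

FOLLOW(S) = ["$", "a", "b", "c"]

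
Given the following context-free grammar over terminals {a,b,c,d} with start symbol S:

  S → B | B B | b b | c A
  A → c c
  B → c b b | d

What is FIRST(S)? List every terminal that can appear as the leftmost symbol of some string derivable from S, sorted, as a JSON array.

FIRST iteration:
round 1:
  A via A→c c: +{c}
  B via B→c b b: +{c}
  B via B→d: +{d}
  S via S→B: +{c,d}
  S via S→b b: +{b}
  FIRST[S]={b,c,d}  FIRST[A]={c}  FIRST[B]={c,d}
round 2: done
  FIRST[S]={b,c,d}  FIRST[A]={c}  FIRST[B]={c,d}

FIRST(S) = ["b", "c", "d"]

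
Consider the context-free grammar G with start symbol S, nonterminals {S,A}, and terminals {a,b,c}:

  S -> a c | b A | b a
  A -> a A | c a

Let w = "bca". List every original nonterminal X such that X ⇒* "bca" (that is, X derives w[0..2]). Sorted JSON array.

CNF form of G:
  S -> T0 T1 | T2 A | T2 T0
  A -> T0 A | T1 T0
  T0 -> a
  T1 -> c
  T2 -> b

CYK fill — only the sub-triangle for w[0..2]:
  [0..0]={T2}  "b"  orig:{}
  [1..1]={T1}  "c"  orig:{}
  [2..2]={T0}  "a"  orig:{}
  [0..1]=∅  "bc"
  [1..2]={A}  "ca"
  [0..2]={S}  "bca"

Original NTs in T[0,2] deriving "bca": ["S"]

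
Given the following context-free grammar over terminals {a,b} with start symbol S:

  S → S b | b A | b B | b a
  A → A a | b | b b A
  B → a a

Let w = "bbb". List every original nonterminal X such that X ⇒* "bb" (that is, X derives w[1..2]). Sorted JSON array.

Convert to CNF:
  S -> S T1 | T1 A | T1 B | T1 T0
  A -> A T0 | T1 X2 | b
  B -> T0 T0
  T0 -> a
  T1 -> b
  X2 -> T1 A

CYK fill — only the sub-triangle for w[1..2]:
  T[1,1] 'b' = {A,T1}  orig:{A}
  T[2,2] 'b' = {A,T1}  orig:{A}
  T[1,2] 'bb' = {S,X2}  orig:{S}

Original NTs in T[1,2] deriving "bb": ["S"]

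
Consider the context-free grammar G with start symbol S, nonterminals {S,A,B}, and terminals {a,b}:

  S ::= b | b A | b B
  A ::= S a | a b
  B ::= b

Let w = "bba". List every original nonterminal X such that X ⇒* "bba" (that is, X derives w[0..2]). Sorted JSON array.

Convert to CNF:
  S -> T1 A | T1 B | b
  A -> S T0 | T0 T1
  B -> b
  T0 -> a
  T1 -> b

CYK table (by increasing span) (cells [i..j] with 0 ≤ i ≤ j ≤ 2 only):
  [0..0]={B,S,T1}  "b"  orig:{B,S}
  [1..1]={B,S,T1}  "b"  orig:{B,S}
  [2..2]={T0}  "a"  orig:{}
  [0..1]={S}  "bb"
  [1..2]={A}  "ba"
  [0..2]={A,S}  "bba"

Original NTs in T[0,2] deriving "bba": ["A", "S"]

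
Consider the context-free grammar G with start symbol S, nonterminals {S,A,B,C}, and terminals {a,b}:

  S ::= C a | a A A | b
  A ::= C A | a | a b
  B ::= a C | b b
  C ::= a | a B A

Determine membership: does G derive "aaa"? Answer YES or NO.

Convert to CNF:
  S -> C T0 | T0 X3 | b
  A -> C A | T0 T1 | a
  B -> T0 C | T1 T1
  C -> T0 X2 | a
  T0 -> a
  T1 -> b
  X2 -> B A
  X3 -> A A

CYK fill:
  T[0,0] 'a' = {A,C,T0}  orig:{A,C}
  T[1,1] 'a' = {A,C,T0}  orig:{A,C}
  T[2,2] 'a' = {A,C,T0}  orig:{A,C}
  T[0,1] 'aa' = {A,B,S,X3}  orig:{A,B,S}
  T[1,2] 'aa' = {A,B,S,X3}  orig:{A,B,S}
  T[0,2] 'aaa' = {A,S,X2,X3}  orig:{A,S}

S ∈ T[0,2] ⇒ YES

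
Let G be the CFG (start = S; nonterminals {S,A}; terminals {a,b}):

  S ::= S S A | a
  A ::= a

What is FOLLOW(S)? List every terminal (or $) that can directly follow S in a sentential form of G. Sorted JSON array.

FIRST sets, iterate to fixpoint:
iter 1:
  A via A→a: +{a}
  S via S→a: +{a}
  FIRST[S]={a}  FIRST[A]={a}
iter 2: done
  FIRST[S]={a}  FIRST[A]={a}

FOLLOW iteration:
seed FOLLOW(S) with $
[1]
  S→S S A: FOLLOW(S) ⊇ FIRST(S) = {a}; new: +{a}
  S→S S A: FOLLOW(A) ⊇ FOLLOW(S) ⊇ {$,a}; new: +{$,a}
  S: {$,a}  A: {$,a}
[2] (no change)
  S: {$,a}  A: {$,a}

FOLLOW(S) = ["$", "a"]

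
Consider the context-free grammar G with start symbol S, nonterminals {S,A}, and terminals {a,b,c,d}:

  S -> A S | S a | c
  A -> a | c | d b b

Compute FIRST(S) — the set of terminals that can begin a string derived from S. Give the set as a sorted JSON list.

FIRST iteration:
round 1:
  A via A→a: +{a}
  A via A→c: +{c}
  A via A→d b b: +{d}
  S via S→A S: +{a,c,d}
  S: {a,c,d}  A: {a,c,d}
round 2: — fixpoint
  S: {a,c,d}  A: {a,c,d}

FIRST(S) = ["a", "c", "d"]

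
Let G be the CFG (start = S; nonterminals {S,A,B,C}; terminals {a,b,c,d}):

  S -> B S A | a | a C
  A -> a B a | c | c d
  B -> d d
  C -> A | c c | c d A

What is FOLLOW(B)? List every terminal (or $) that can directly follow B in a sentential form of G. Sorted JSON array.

FIRST iteration:
pass 1:
  A via A→a B a: +{a}
  A via A→c: +{c}
  B via B→d d: +{d}
  C via C→A: +{a,c}
  S via S→B S A: +{d}
  S via S→a: +{a}
  FIRST[S]={a,d}  FIRST[A]={a,c}  FIRST[B]={d}  FIRST[C]={a,c}
pass 2: — fixpoint
  FIRST[S]={a,d}  FIRST[A]={a,c}  FIRST[B]={d}  FIRST[C]={a,c}

Compute FOLLOW by fixpoint:
FOLLOW(S) := {$}
pass 1:
  A→a B a: FOLLOW(B) ⊇ FIRST(a) = {a}; new: +{a}
  S→B S A: FOLLOW(B) ⊇ FIRST(S) = {a,d}; new: +{d}
  S→B S A: FOLLOW(S) ⊇ FIRST(A) = {a,c}; new: +{a,c}
  S→B S A: FOLLOW(A) ⊇ FOLLOW(S) ⊇ {$,a,c}; new: +{$,a,c}
  S→a C: FOLLOW(C) ⊇ FOLLOW(S) ⊇ {$,a,c}; new: +{$,a,c}
  FOLLOW[S]={$,a,c}  FOLLOW[A]={$,a,c}  FOLLOW[B]={a,d}  FOLLOW[C]={$,a,c}
pass 2: — fixpoint
  FOLLOW[S]={$,a,c}  FOLLOW[A]={$,a,c}  FOLLOW[B]={a,d}  FOLLOW[C]={$,a,c}

FOLLOW(B) = ["a", "d"]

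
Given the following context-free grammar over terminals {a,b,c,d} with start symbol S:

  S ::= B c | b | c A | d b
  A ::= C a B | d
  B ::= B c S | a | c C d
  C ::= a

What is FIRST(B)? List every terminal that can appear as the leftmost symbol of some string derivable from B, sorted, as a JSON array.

FIRST sets, iterate to fixpoint:
pass 1:
  A via A→d: +{d}
  B via B→a: +{a}
  B via B→c C d: +{c}
  C via C→a: +{a}
  S via S→B c: +{a,c}
  S via S→b: +{b}
  S via S→d b: +{d}
  S: {a,b,c,d}  A: {d}  B: {a,c}  C: {a}
pass 2:
  A via A→C a B: +{a}
  S: {a,b,c,d}  A: {a,d}  B: {a,c}  C: {a}
pass 3: — fixpoint
  S: {a,b,c,d}  A: {a,d}  B: {a,c}  C: {a}

FIRST(B) = ["a", "c"]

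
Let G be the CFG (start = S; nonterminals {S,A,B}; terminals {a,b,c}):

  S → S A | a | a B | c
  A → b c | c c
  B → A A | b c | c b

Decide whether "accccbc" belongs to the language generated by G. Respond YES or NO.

Convert to CNF:
  S -> S A | T2 B | a | c
  A -> T0 T1 | T1 T1
  B -> A A | T0 T1 | T1 T0
  T0 -> b
  T1 -> c
  T2 -> a

CYK fill:
  T[0,0] 'a' = {S,T2}  orig:{S}
  T[1,1] 'c' = {S,T1}  orig:{S}
  T[2,2] 'c' = {S,T1}  orig:{S}
  T[3,3] 'c' = {S,T1}  orig:{S}
  T[4,4] 'c' = {S,T1}  orig:{S}
  T[5,5] 'b' = {T0}  orig:{}
  T[6,6] 'c' = {S,T1}  orig:{S}
  T[0,1] 'ac' = ∅
  T[1,2] 'cc' = {A}
  T[2,3] 'cc' = {A}
  T[3,4] 'cc' = {A}
  T[4,5] 'cb' = {B}
  T[5,6] 'bc' = {A,B}
  T[0,2] 'acc' = {S}
  T[1,3] 'ccc' = {S}
  T[2,4] 'ccc' = {S}
  T[3,5] 'ccb' = ∅
  T[4,6] 'cbc' = {S}
  T[0,3] 'accc' = ∅
  T[1,4] 'cccc' = {B}
  T[2,5] 'cccb' = ∅
  T[3,6] 'ccbc' = {B}
  T[0,4] 'acccc' = {S}
  T[1,5] 'ccccb' = ∅
  T[2,6] 'cccbc' = {S}
  T[0,5] 'accccb' = ∅
  T[1,6] 'ccccbc' = ∅
  T[0,6] 'accccbc' = {S}

S ∈ T[0,6] ⇒ YES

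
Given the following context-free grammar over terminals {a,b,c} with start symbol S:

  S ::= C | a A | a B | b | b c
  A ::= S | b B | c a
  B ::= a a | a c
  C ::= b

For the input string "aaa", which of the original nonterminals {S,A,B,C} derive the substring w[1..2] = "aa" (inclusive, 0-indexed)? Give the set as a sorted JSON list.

Convert to CNF:
  S -> T0 A | T0 B | T1 T2 | b
  A -> T0 A | T0 B | T1 B | T1 T2 | T2 T0 | b
  B -> T0 T0 | T0 T2
  C -> b
  T0 -> a
  T1 -> b
  T2 -> c

CYK table (by increasing span) (cells [i..j] with 1 ≤ i ≤ j ≤ 2 only):
  cell(1,1) a: {T0}  orig:{}
  cell(2,2) a: {T0}  orig:{}
  cell(1,2) aa: {B}

Original NTs in T[1,2] deriving "aa": ["B"]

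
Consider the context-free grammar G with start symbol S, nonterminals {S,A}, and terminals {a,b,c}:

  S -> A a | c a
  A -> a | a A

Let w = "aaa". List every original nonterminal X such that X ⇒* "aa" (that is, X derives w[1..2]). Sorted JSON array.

Convert to CNF:
  S -> A T0 | T1 T0
  A -> T0 A | a
  T0 -> a
  T1 -> c

CYK fill — only the sub-triangle for w[1..2]:
  T[1,1] 'a' = {A,T0}  orig:{A}
  T[2,2] 'a' = {A,T0}  orig:{A}
  T[1,2] 'aa' = {A,S}

Original NTs in T[1,2] deriving "aa": ["A", "S"]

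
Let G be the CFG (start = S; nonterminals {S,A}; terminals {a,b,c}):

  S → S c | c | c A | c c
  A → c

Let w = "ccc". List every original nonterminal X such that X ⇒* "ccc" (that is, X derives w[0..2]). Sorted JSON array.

Convert to CNF:
  S -> S T0 | T0 A | T0 T0 | c
  A -> c
  T0 -> c

CYK fill, restricted to cells inside w[0..2]:
  cell(0,0) c: {A,S,T0}  orig:{A,S}
  cell(1,1) c: {A,S,T0}  orig:{A,S}
  cell(2,2) c: {A,S,T0}  orig:{A,S}
  cell(0,1) cc: {S}
  cell(1,2) cc: {S}
  cell(0,2) ccc: {S}

Original NTs in T[0,2] deriving "ccc": ["S"]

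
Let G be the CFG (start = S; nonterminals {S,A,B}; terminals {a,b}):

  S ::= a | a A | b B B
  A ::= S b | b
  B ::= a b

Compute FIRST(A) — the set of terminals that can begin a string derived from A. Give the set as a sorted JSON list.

Compute FIRST by fixpoint:
iter 1:
  A via A→b: +{b}
  B via B→a b: +{a}
  S via S→a: +{a}
  S via S→b B B: +{b}
  S: {a,b}  A: {b}  B: {a}
iter 2:
  A via A→S b: +{a}
  S: {a,b}  A: {a,b}  B: {a}
iter 3: done
  S: {a,b}  A: {a,b}  B: {a}

FIRST(A) = ["a", "b"]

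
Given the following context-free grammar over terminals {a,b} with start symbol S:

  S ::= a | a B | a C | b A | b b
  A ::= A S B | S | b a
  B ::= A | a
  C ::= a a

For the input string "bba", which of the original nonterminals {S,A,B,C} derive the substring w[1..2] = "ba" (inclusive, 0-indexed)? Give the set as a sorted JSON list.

Convert to CNF:
  S -> T0 B | T0 C | T1 A | T1 T1 | a
  A -> A X2 | T0 B | T0 C | T1 A | T1 T0 | T1 T1 | a
  B -> A X3 | T0 B | T0 C | T1 A | T1 T0 | T1 T1 | a
  C -> T0 T0
  T0 -> a
  T1 -> b
  X2 -> S B
  X3 -> S B

CYK fill — only the sub-triangle for w[1..2]:
  cell(1,1) b: {T1}  orig:{}
  cell(2,2) a: {A,B,S,T0}  orig:{A,B,S}
  cell(1,2) ba: {A,B,S}

Original NTs in T[1,2] deriving "ba": ["A", "B", "S"]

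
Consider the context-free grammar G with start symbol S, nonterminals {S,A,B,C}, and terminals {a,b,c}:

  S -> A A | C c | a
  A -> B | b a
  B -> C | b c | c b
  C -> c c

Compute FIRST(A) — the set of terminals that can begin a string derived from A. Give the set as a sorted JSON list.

FIRST sets, iterate to fixpoint:
iter 1:
  A via A→b a: +{b}
  B via B→b c: +{b}
  B via B→c b: +{c}
  C via C→c c: +{c}
  S via S→A A: +{b}
  S via S→C c: +{c}
  S via S→a: +{a}
  FIRST[S]={a,b,c}  FIRST[A]={b}  FIRST[B]={b,c}  FIRST[C]={c}
iter 2:
  A via A→B: +{c}
  FIRST[S]={a,b,c}  FIRST[A]={b,c}  FIRST[B]={b,c}  FIRST[C]={c}
iter 3: — fixpoint
  FIRST[S]={a,b,c}  FIRST[A]={b,c}  FIRST[B]={b,c}  FIRST[C]={c}

FIRST(A) = ["b", "c"]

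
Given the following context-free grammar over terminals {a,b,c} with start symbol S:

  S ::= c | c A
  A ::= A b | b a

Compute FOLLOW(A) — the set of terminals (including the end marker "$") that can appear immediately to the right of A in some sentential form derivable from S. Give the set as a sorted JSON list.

Compute FIRST by fixpoint:
round 1:
  A via A→b a: +{b}
  S via S→c: +{c}
  FIRST(S)={c}  FIRST(A)={b}
round 2: done
  FIRST(S)={c}  FIRST(A)={b}

FOLLOW iteration:
FOLLOW(S) := {$}
iter 1:
  A→A b: FOLLOW(A) ⊇ FIRST(b) = {b}; new: +{b}
  S→c A: FOLLOW(A) ⊇ FOLLOW(S) ⊇ {$}; new: +{$}
  FOLLOW(S)={$}  FOLLOW(A)={$,b}
iter 2: (stable)
  FOLLOW(S)={$}  FOLLOW(A)={$,b}

FOLLOW(A) = ["$", "b"]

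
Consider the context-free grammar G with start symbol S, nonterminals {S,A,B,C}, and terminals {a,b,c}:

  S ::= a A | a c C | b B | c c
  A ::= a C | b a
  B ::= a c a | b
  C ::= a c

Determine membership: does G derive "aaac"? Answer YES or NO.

CNF form of G:
  S -> T0 A | T0 X4 | T1 B | T2 T2
  A -> T0 C | T1 T0
  B -> T0 X3 | b
  C -> T0 T2
  T0 -> a
  T1 -> b
  T2 -> c
  X3 -> T2 T0
  X4 -> T2 C

CYK fill:
  [0..0]={T0}  "a"  orig:{}
  [1..1]={T0}  "a"  orig:{}
  [2..2]={T0}  "a"  orig:{}
  [3..3]={T2}  "c"  orig:{}
  [0..1]=∅  "aa"
  [1..2]=∅  "aa"
  [2..3]={C}  "ac"
  [0..2]=∅  "aaa"
  [1..3]={A}  "aac"
  [0..3]={S}  "aaac"

S ∈ T[0,3] ⇒ YES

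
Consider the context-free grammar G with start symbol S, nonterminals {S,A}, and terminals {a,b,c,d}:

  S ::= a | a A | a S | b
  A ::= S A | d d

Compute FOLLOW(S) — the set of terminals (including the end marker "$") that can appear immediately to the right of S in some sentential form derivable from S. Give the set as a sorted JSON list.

Compute FIRST by fixpoint:
round 1:
  A via A→d d: +{d}
  S via S→a: +{a}
  S via S→b: +{b}
  S: {a,b}  A: {d}
round 2:
  A via A→S A: +{a,b}
  S: {a,b}  A: {a,b,d}
round 3: (no change)
  S: {a,b}  A: {a,b,d}

Compute FOLLOW by fixpoint:
seed FOLLOW(S) with $
[1]
  A→S A: FOLLOW(S) ⊇ FIRST(A) = {a,b,d}; new: +{a,b,d}
  S→a A: FOLLOW(A) ⊇ FOLLOW(S) ⊇ {$,a,b,d}; new: +{$,a,b,d}
  S: {$,a,b,d}  A: {$,a,b,d}
[2] done
  S: {$,a,b,d}  A: {$,a,b,d}

FOLLOW(S) = ["$", "a", "b", "d"]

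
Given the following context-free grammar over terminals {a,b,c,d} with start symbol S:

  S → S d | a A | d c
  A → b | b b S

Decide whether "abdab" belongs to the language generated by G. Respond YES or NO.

Convert to CNF:
  S -> S T1 | T1 T3 | T2 A
  A -> T0 X4 | b
  T0 -> b
  T1 -> d
  T2 -> a
  T3 -> c
  X4 -> T0 S

CYK table (by increasing span):
  [0..0]={T2}  "a"  orig:{}
  [1..1]={A,T0}  "b"  orig:{A}
  [2..2]={T1}  "d"  orig:{}
  [3..3]={T2}  "a"  orig:{}
  [4..4]={A,T0}  "b"  orig:{A}
  [0..1]={S}  "ab"
  [1..2]=∅  "bd"
  [2..3]=∅  "da"
  [3..4]={S}  "ab"
  [0..2]={S}  "abd"
  [1..3]=∅  "bda"
  [2..4]=∅  "dab"
  [0..3]=∅  "abda"
  [1..4]=∅  "bdab"
  [0..4]=∅  "abdab"

S ∉ T[0,4] ⇒ NO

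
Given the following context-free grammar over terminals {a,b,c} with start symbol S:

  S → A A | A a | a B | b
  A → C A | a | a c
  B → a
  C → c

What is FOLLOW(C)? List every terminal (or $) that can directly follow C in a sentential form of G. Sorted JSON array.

Compute FIRST by fixpoint:
pass 1:
  A via A→a: +{a}
  B via B→a: +{a}
  C via C→c: +{c}
  S via S→A A: +{a}
  S via S→b: +{b}
  FIRST[S]={a,b}  FIRST[A]={a}  FIRST[B]={a}  FIRST[C]={c}
pass 2:
  A via A→C A: +{c}
  S via S→A A: +{c}
  FIRST[S]={a,b,c}  FIRST[A]={a,c}  FIRST[B]={a}  FIRST[C]={c}
pass 3: done
  FIRST[S]={a,b,c}  FIRST[A]={a,c}  FIRST[B]={a}  FIRST[C]={c}

Compute FOLLOW by fixpoint:
FOLLOW(S) := {$}
[1]
  A→C A: FOLLOW(C) ⊇ FIRST(A) = {a,c}; new: +{a,c}
  S→A A: FOLLOW(A) ⊇ FIRST(A) = {a,c}; new: +{a,c}
  S→A A: FOLLOW(A) ⊇ FOLLOW(S) ⊇ {$}; new: +{$}
  S→a B: FOLLOW(B) ⊇ FOLLOW(S) ⊇ {$}; new: +{$}
  FOLLOW[S]={$}  FOLLOW[A]={$,a,c}  FOLLOW[B]={$}  FOLLOW[C]={a,c}
[2] done
  FOLLOW[S]={$}  FOLLOW[A]={$,a,c}  FOLLOW[B]={$}  FOLLOW[C]={a,c}

FOLLOW(C) = ["a", "c"]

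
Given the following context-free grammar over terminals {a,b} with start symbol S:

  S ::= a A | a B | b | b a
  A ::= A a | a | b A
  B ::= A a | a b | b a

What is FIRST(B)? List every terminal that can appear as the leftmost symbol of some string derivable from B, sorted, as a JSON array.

FIRST sets, iterate to fixpoint:
iter 1:
  A via A→a: +{a}
  A via A→b A: +{b}
  B via B→A a: +{a,b}
  S via S→a A: +{a}
  S via S→b: +{b}
  FIRST(S)={a,b}  FIRST(A)={a,b}  FIRST(B)={a,b}
iter 2: (stable)
  FIRST(S)={a,b}  FIRST(A)={a,b}  FIRST(B)={a,b}

FIRST(B) = ["a", "b"]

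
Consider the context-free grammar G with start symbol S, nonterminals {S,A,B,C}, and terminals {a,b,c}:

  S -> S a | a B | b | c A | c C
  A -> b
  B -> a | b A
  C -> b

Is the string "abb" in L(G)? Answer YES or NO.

Convert to CNF:
  S -> S T1 | T1 B | T2 A | T2 C | b
  A -> b
  B -> T0 A | a
  C -> b
  T0 -> b
  T1 -> a
  T2 -> c

CYK table (by increasing span):
  cell(0,0) a: {B,T1}  orig:{B}
  cell(1,1) b: {A,C,S,T0}  orig:{A,C,S}
  cell(2,2) b: {A,C,S,T0}  orig:{A,C,S}
  cell(0,1) ab: ∅
  cell(1,2) bb: {B}
  cell(0,2) abb: {S}

S ∈ T[0,2] ⇒ YES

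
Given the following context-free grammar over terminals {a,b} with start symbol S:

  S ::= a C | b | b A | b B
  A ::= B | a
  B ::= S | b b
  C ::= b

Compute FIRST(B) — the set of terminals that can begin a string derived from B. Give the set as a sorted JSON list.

FIRST iteration:
round 1:
  A via A→a: +{a}
  B via B→b b: +{b}
  C via C→b: +{b}
  S via S→a C: +{a}
  S via S→b: +{b}
  FIRST(S)={a,b}  FIRST(A)={a}  FIRST(B)={b}  FIRST(C)={b}
round 2:
  A via A→B: +{b}
  B via B→S: +{a}
  FIRST(S)={a,b}  FIRST(A)={a,b}  FIRST(B)={a,b}  FIRST(C)={b}
round 3: (stable)
  FIRST(S)={a,b}  FIRST(A)={a,b}  FIRST(B)={a,b}  FIRST(C)={b}

FIRST(B) = ["a", "b"]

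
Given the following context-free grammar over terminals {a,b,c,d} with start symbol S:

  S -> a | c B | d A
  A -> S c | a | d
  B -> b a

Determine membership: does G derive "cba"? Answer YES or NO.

CNF form of G:
  S -> T0 B | T3 A | a
  A -> S T0 | a | d
  B -> T1 T2
  T0 -> c
  T1 -> b
  T2 -> a
  T3 -> d

Fill CYK table bottom-up:
  [0..0]={T0}  "c"  orig:{}
  [1..1]={T1}  "b"  orig:{}
  [2..2]={A,S,T2}  "a"  orig:{A,S}
  [0..1]=∅  "cb"
  [1..2]={B}  "ba"
  [0..2]={S}  "cba"

S ∈ T[0,2] ⇒ YES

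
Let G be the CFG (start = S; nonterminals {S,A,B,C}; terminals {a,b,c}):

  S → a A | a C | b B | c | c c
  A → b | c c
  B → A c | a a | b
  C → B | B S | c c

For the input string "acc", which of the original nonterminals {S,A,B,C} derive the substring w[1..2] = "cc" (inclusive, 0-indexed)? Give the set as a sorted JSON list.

Convert to CNF:
  S -> T0 T0 | T1 A | T1 C | T2 B | c
  A -> T0 T0 | b
  B -> A T0 | T1 T1 | b
  C -> A T0 | B S | T0 T0 | T1 T1 | b
  T0 -> c
  T1 -> a
  T2 -> b

CYK fill — only the sub-triangle for w[1..2]:
  cell(1,1) c: {S,T0}  orig:{S}
  cell(2,2) c: {S,T0}  orig:{S}
  cell(1,2) cc: {A,C,S}

Original NTs in T[1,2] deriving "cc": ["A", "C", "S"]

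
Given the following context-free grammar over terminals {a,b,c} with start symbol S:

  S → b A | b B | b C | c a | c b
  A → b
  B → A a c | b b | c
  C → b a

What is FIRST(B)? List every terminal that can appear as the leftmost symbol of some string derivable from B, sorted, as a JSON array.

FIRST sets, iterate to fixpoint:
[1]
  A via A→b: +{b}
  B via B→A a c: +{b}
  B via B→c: +{c}
  C via C→b a: +{b}
  S via S→b A: +{b}
  S via S→c a: +{c}
  FIRST[S]={b,c}  FIRST[A]={b}  FIRST[B]={b,c}  FIRST[C]={b}
[2] (stable)
  FIRST[S]={b,c}  FIRST[A]={b}  FIRST[B]={b,c}  FIRST[C]={b}

FIRST(B) = ["b", "c"]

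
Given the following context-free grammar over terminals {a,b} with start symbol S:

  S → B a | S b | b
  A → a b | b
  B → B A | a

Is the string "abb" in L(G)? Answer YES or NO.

Convert to CNF:
  S -> B T0 | S T1 | b
  A -> T0 T1 | b
  B -> B A | a
  T0 -> a
  T1 -> b

CYK table (by increasing span):
  cell(0,0) a: {B,T0}  orig:{B}
  cell(1,1) b: {A,S,T1}  orig:{A,S}
  cell(2,2) b: {A,S,T1}  orig:{A,S}
  cell(0,1) ab: {A,B}
  cell(1,2) bb: {S}
  cell(0,2) abb: {B}

S ∉ T[0,2] ⇒ NO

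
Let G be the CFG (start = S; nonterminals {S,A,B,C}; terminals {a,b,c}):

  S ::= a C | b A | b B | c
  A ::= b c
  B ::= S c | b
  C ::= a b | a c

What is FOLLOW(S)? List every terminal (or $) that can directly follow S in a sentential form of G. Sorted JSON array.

FIRST iteration:
round 1:
  A via A→b c: +{b}
  B via B→b: +{b}
  C via C→a b: +{a}
  S via S→a C: +{a}
  S via S→b A: +{b}
  S via S→c: +{c}
  S: {a,b,c}  A: {b}  B: {b}  C: {a}
round 2:
  B via B→S c: +{a,c}
  S: {a,b,c}  A: {b}  B: {a,b,c}  C: {a}
round 3: — fixpoint
  S: {a,b,c}  A: {b}  B: {a,b,c}  C: {a}

FOLLOW sets:
initialize: $ ∈ FOLLOW(S)
round 1:
  B→S c: FOLLOW(S) ⊇ FIRST(c) = {c}; new: +{c}
  S→a C: FOLLOW(C) ⊇ FOLLOW(S) ⊇ {$,c}; new: +{$,c}
  S→b A: FOLLOW(A) ⊇ FOLLOW(S) ⊇ {$,c}; new: +{$,c}
  S→b B: FOLLOW(B) ⊇ FOLLOW(S) ⊇ {$,c}; new: +{$,c}
  FOLLOW[S]={$,c}  FOLLOW[A]={$,c}  FOLLOW[B]={$,c}  FOLLOW[C]={$,c}
round 2: (stable)
  FOLLOW[S]={$,c}  FOLLOW[A]={$,c}  FOLLOW[B]={$,c}  FOLLOW[C]={$,c}

FOLLOW(S) = ["$", "c"]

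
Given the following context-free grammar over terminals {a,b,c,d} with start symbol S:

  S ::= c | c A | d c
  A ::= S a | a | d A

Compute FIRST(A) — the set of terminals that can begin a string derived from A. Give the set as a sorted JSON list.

Compute FIRST by fixpoint:
iter 1:
  A via A→a: +{a}
  A via A→d A: +{d}
  S via S→c: +{c}
  S via S→d c: +{d}
  FIRST[S]={c,d}  FIRST[A]={a,d}
iter 2:
  A via A→S a: +{c}
  FIRST[S]={c,d}  FIRST[A]={a,c,d}
iter 3: (stable)
  FIRST[S]={c,d}  FIRST[A]={a,c,d}

FIRST(A) = ["a", "c", "d"]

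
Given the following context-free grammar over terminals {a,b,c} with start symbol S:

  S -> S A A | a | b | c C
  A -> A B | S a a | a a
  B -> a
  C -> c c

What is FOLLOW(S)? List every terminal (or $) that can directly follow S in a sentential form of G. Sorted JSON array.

Compute FIRST by fixpoint:
[1]
  A via A→a a: +{a}
  B via B→a: +{a}
  C via C→c c: +{c}
  S via S→a: +{a}
  S via S→b: +{b}
  S via S→c C: +{c}
  S: {a,b,c}  A: {a}  B: {a}  C: {c}
[2]
  A via A→S a a: +{b,c}
  S: {a,b,c}  A: {a,b,c}  B: {a}  C: {c}
[3] (stable)
  S: {a,b,c}  A: {a,b,c}  B: {a}  C: {c}

Compute FOLLOW by fixpoint:
FOLLOW(S) := {$}
[1]
  A→A B: FOLLOW(A) ⊇ FIRST(B) = {a}; new: +{a}
  A→A B: FOLLOW(B) ⊇ FOLLOW(A) ⊇ {a}; new: +{a}
  A→S a a: FOLLOW(S) ⊇ FIRST(a) = {a}; new: +{a}
  S→S A A: FOLLOW(S) ⊇ FIRST(A) = {a,b,c}; new: +{b,c}
  S→S A A: FOLLOW(A) ⊇ FIRST(A) = {a,b,c}; new: +{b,c}
  S→S A A: FOLLOW(A) ⊇ FOLLOW(S) ⊇ {$,a,b,c}; new: +{$}
  S→c C: FOLLOW(C) ⊇ FOLLOW(S) ⊇ {$,a,b,c}; new: +{$,a,b,c}
  S: {$,a,b,c}  A: {$,a,b,c}  B: {a}  C: {$,a,b,c}
[2]
  A→A B: FOLLOW(B) ⊇ FOLLOW(A) ⊇ {$,a,b,c}; new: +{$,b,c}
  S: {$,a,b,c}  A: {$,a,b,c}  B: {$,a,b,c}  C: {$,a,b,c}
[3] (stable)
  S: {$,a,b,c}  A: {$,a,b,c}  B: {$,a,b,c}  C: {$,a,b,c}

FOLLOW(S) = ["$", "a", "b", "c"]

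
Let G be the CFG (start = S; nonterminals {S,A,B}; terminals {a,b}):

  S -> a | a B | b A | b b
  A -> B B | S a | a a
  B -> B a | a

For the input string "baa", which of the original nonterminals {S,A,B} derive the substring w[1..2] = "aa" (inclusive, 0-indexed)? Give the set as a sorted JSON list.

Convert to CNF:
  S -> T0 B | T1 A | T1 T1 | a
  A -> B B | S T0 | T0 T0
  B -> B T0 | a
  T0 -> a
  T1 -> b

Fill CYK table bottom-up — only the sub-triangle for w[1..2]:
  cell(1,1) a: {B,S,T0}  orig:{B,S}
  cell(2,2) a: {B,S,T0}  orig:{B,S}
  cell(1,2) aa: {A,B,S}

Original NTs in T[1,2] deriving "aa": ["A", "B", "S"]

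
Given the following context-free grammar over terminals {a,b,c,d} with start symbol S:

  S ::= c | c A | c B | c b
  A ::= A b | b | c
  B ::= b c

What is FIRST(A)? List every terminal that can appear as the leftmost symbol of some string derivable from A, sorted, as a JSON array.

FIRST sets, iterate to fixpoint:
pass 1:
  A via A→b: +{b}
  A via A→c: +{c}
  B via B→b c: +{b}
  S via S→c: +{c}
  FIRST[S]={c}  FIRST[A]={b,c}  FIRST[B]={b}
pass 2: (stable)
  FIRST[S]={c}  FIRST[A]={b,c}  FIRST[B]={b}

FIRST(A) = ["b", "c"]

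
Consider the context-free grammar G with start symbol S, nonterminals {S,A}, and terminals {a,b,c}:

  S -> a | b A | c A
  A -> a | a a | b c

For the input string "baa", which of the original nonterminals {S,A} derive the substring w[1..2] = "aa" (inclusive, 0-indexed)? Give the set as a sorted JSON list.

Convert to CNF:
  S -> T1 A | T2 A | a
  A -> T0 T0 | T1 T2 | a
  T0 -> a
  T1 -> b
  T2 -> c

Fill CYK table bottom-up (cells [i..j] with 1 ≤ i ≤ j ≤ 2 only):
  cell(1,1) a: {A,S,T0}  orig:{A,S}
  cell(2,2) a: {A,S,T0}  orig:{A,S}
  cell(1,2) aa: {A}

Original NTs in T[1,2] deriving "aa": ["A"]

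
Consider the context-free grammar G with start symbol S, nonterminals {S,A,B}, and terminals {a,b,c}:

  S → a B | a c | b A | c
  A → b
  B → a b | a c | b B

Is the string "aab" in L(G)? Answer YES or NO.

Convert to CNF:
  S -> T0 B | T0 T2 | T1 A | c
  A -> b
  B -> T0 T1 | T0 T2 | T1 B
  T0 -> a
  T1 -> b
  T2 -> c

CYK table (by increasing span):
  [0..0]={T0}  "a"  orig:{}
  [1..1]={T0}  "a"  orig:{}
  [2..2]={A,T1}  "b"  orig:{A}
  [0..1]=∅  "aa"
  [1..2]={B}  "ab"
  [0..2]={S}  "aab"

S ∈ T[0,2] ⇒ YES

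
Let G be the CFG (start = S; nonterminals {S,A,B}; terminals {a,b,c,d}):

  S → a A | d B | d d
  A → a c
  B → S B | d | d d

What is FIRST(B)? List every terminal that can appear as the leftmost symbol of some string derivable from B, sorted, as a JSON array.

FIRST sets, iterate to fixpoint:
iter 1:
  A via A→a c: +{a}
  B via B→d: +{d}
  S via S→a A: +{a}
  S via S→d B: +{d}
  FIRST(S)={a,d}  FIRST(A)={a}  FIRST(B)={d}
iter 2:
  B via B→S B: +{a}
  FIRST(S)={a,d}  FIRST(A)={a}  FIRST(B)={a,d}
iter 3: done
  FIRST(S)={a,d}  FIRST(A)={a}  FIRST(B)={a,d}

FIRST(B) = ["a", "d"]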